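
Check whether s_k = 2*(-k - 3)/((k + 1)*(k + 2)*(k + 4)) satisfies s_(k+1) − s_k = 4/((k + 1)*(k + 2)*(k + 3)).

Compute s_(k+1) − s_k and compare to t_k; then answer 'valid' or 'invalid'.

Invalid: residual 2*(-3*k - 11)/(k**5 + 15*k**4 + 85*k**3 + 225*k**2 + 274*k + 120) ≠ 0.

s_(k+1) = 2*(-k - 4)/((k + 2)*(k + 3)*(k + 5))
s_(k+1) − s_k = 2*(2*k**2 + 15*k + 29)/(k**5 + 15*k**4 + 85*k**3 + 225*k**2 + 274*k + 120)
(s_(k+1) − s_k) − t_k = 2*(-3*k - 11)/(k**5 + 15*k**4 + 85*k**3 + 225*k**2 + 274*k + 120)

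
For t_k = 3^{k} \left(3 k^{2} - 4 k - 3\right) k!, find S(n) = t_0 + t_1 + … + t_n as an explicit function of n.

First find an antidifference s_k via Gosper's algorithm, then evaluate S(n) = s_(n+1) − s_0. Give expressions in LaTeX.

Compute t_(k+1)/t_k: get 3*(3*k**3 + 5*k**2 - 2*k - 4)/(3*k**2 - 4*k - 3).
So A=3*k + 3 and B=1, with C=k**2 - 4*k/3 - 1.
Need (3*k + 3)·f(k+1) − (1)·f(k) = k**2 - 4*k/3 - 1.
From deg A=1, deg B=0, deg C=2: d=1.
Match coefficients ⇒ f(k) = (k - 3)/3.
Certificate R = B(k−1)f/C = (k - 3)/(3*k**2 - 4*k - 3) gives s_k = 3**k*(k - 3)*factorial(k).
s_(k+1) − s_k = 3**k*(3*k**2 - 4*k - 3)*factorial(k) = t_k.
Σ_(k=0)^n t_k = s_(n+1) − s_(0) = (3**(n + 1)*(n - 2)*factorial(n + 1)) − (-3), i.e. 3*3**n*n**2*factorial(n) - 3*3**n*n*factorial(n) - 6*3**n*factorial(n) + 3.

S(n) = 3 \cdot 3^{n} n^{2} n! - 3 \cdot 3^{n} n n! - 6 \cdot 3^{n} n! + 3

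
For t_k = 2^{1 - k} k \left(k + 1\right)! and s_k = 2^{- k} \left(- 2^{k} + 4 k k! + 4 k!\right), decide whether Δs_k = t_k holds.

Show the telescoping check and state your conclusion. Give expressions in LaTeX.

s_(k+1) = (-2**k + 2*k**2*factorial(k) + 6*k*factorial(k) + 4*factorial(k))/2**k
s_(k+1) − s_k = 2**(1 - k)*k*factorial(k + 1)
(s_(k+1) − s_k) − t_k = 0

Valid — Δs_k = t_k.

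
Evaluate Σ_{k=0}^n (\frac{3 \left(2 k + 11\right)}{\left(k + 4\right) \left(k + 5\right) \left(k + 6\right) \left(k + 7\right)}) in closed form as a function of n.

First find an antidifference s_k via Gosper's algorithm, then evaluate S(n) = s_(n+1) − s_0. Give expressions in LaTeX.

The ratio is (k + 4)*(2*k + 13)/((k + 8)*(2*k + 11)).
Normal form (A,B,C) = (k + 4, k + 8, k + 11/2).
Need (k + 4)·f(k+1) − (k + 7)·f(k) = k + 11/2.
From deg A=1, deg B=1, deg C=1: d=3.
Coefficient equations give f(k) = k*(k + 5)*(k + 10)/48.
Certificate R = B(k−1)f/C = k*(k + 5)*(k + 7)*(k + 10)/(24*(2*k + 11)) gives s_k = k*(k + 10)/(8*(k**2 + 10*k + 24)).
Check: Δs_k = 3*(2*k + 11)/(k**4 + 22*k**3 + 179*k**2 + 638*k + 840). ✓
s_(n+1) = (n**2 + 12*n + 11)/(8*(n**2 + 12*n + 35)) and s_(0) = 0, so S(n) = (n**2 + 12*n + 11)/(8*(n**2 + 12*n + 35)).

S(n) = \frac{n^{2} + 12 n + 11}{8 \left(n^{2} + 12 n + 35\right)}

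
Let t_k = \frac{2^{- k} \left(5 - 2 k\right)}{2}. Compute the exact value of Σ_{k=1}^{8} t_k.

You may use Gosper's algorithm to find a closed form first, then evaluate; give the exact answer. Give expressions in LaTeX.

Step 1: r(k) = (2*k - 3)/(2*(2*k - 5)).
Take A(k)=1/2, B(k)=1, C(k)=k - 5/2.
Set up (1/2)·f(k+1) − (1)·f(k) − (k - 5/2) = 0.
Degrees (0,0,1) ⇒ d ≤ 1.
Solve for f: f(k) = 3 - 2*k (degree 1 ≤ 1).
Get s_k = R·t_k = (2*k - 3)/2**k with R(k) = B(k−1)f(k)/C(k) = -2*(2*k - 3)/(2*k - 5).
Δs = (5 - 2*k)/(2*2**k), as required.
Sum = s_(9) − s_(1); s_(9) = 15/512, s_(1) = -1/2 ⇒ 271/512.

Σ = 271/512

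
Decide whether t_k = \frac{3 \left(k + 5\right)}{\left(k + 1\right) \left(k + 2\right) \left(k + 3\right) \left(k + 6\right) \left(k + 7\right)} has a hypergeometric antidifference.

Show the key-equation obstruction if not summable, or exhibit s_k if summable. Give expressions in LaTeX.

Compute t_(k+1)/t_k: get (k + 1)*(k + 6)**2/((k + 4)*(k + 5)*(k + 8)).
So A=k + 1 and B=k + 8, with C=k**3 + 14*k**2 + 65*k + 100.
Need (k + 1)·f(k+1) − (k + 7)·f(k) = k**3 + 14*k**2 + 65*k + 100.
Bound: deg f ≤ 6.
Coefficient equations give f(k) = k*(k + 3)*(k + 4)**2*(k + 5)**2/36.
Get s_k = R·t_k = k*(k**2 + 9*k + 20)/(12*(k**3 + 9*k**2 + 20*k + 12)) with R(k) = B(k−1)f(k)/C(k) = k*(k + 3)*(k + 4)*(k + 7)/36.
Verify: 3*(k + 5)/(k**5 + 19*k**4 + 131*k**3 + 401*k**2 + 540*k + 252) matches t_k.

Yes. s_k = \frac{k \left(k^{2} + 9 k + 20\right)}{12 \left(k^{3} + 9 k^{2} + 20 k + 12\right)}.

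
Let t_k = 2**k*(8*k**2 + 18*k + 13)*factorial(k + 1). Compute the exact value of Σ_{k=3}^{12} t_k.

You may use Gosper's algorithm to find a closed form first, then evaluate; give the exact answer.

Σ = 36422392637028288

Ratio r(k) = 2*(8*k**3 + 50*k**2 + 107*k + 78)/(8*k**2 + 18*k + 13).
Gosper form: A/B · C(k+1)/C(k) with A=2*k + 4, B=1, C=k**2 + 9*k/4 + 13/8.
f must satisfy (2*k + 4)·f(k+1) − (1)·f(k) = k**2 + 9*k/4 + 13/8.
Bound: deg f ≤ 1.
A polynomial solution: f(k) = (4*k - 1)/8.
Get s_k = R·t_k = 2**k*(4*k - 1)*factorial(k + 1) with R(k) = B(k−1)f(k)/C(k) = (4*k - 1)/(8*k**2 + 18*k + 13).
Δs = 2**k*(8*k**2 + 18*k + 13)*factorial(k + 1), as required.
Σ_(k=3)^(12) t_k = s_(13) − s_(3) = 36422392637030400 − (2112) = 36422392637028288.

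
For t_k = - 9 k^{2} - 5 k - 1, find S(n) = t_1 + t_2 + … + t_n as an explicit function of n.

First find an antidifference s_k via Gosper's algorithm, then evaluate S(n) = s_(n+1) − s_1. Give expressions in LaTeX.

r(k) = (9*k**2 + 23*k + 15)/(9*k**2 + 5*k + 1) after simplifying.
Take A(k)=1, B(k)=1, C(k)=k**2 + 5*k/9 + 1/9.
Solve (1)·f(k+1) − (1)·f(k) = k**2 + 5*k/9 + 1/9.
Degrees (0,0,2) ⇒ d ≤ 3.
Coefficient equations give f(k) = k**2*(3*k - 2)/9.
Certificate R = B(k−1)f/C = k**2*(3*k - 2)/(9*k**2 + 5*k + 1) gives s_k = k**2*(2 - 3*k).
s_(k+1) − s_k = -9*k**2 - 5*k - 1 = t_k.
Telescope: S(n) = s_(n+1) − s_(1) = -3*n**3 - 7*n**2 - 5*n - 1 − (-1) = n*(-3*n**2 - 7*n - 5).

S(n) = n \left(- 3 n^{2} - 7 n - 5\right)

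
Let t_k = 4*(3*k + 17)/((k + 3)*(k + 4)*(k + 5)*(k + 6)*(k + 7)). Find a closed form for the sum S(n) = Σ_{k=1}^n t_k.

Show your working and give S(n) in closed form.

S(n) = n*(n**2 + 16*n + 83)/(35*(n**3 + 16*n**2 + 83*n + 140))

t_(k+1)/t_k = (k + 3)*(3*k + 20)/((k + 8)*(3*k + 17)).
Normal form (A,B,C) = (k + 3, k + 8, k + 17/3).
Set up (k + 3)·f(k+1) − (k + 7)·f(k) − (k + 17/3) = 0.
d = 4 from the (1,1,1) case.
Solving with deg f ≤ 4: f(k) = k*(k + 5)*(k**2 + 13*k + 54)/216.
So s_k = (B(k−1)f/C)·t_k = (k*(k + 5)*(k + 7)*(k**2 + 13*k + 54)/(72*(3*k + 17)))·t_k = k*(k**2 + 13*k + 54)/(18*(k**3 + 13*k**2 + 54*k + 72)).
Check: Δs_k = 4*(3*k + 17)/(k**5 + 25*k**4 + 245*k**3 + 1175*k**2 + 2754*k + 2520). ✓
Evaluate: s_(n+1) = (n**3 + 16*n**2 + 83*n + 68)/(18*(n**3 + 16*n**2 + 83*n + 140)); subtract s_(1) = 17/630 ⇒ S(n) = n*(n**2 + 16*n + 83)/(35*(n**3 + 16*n**2 + 83*n + 140)).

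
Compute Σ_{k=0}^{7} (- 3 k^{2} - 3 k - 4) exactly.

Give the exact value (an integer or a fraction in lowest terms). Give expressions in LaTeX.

t_(k+1)/t_k = (3*k**2 + 9*k + 10)/(3*k**2 + 3*k + 4).
Take A(k)=1, B(k)=1, C(k)=k**2 + k + 4/3.
Need (1)·f(k+1) − (1)·f(k) = k**2 + k + 4/3.
From deg A=0, deg B=0, deg C=2: d=3.
A polynomial solution: f(k) = k*(k**2 + 3)/3.
R(k) = B(k−1)·f(k)/C(k) = k*(k**2 + 3)/(3*k**2 + 3*k + 4); s_k = R·t_k = k*(-k**2 - 3).
s_(k+1) − s_k = -3*k**2 - 3*k - 4 = t_k.
Σ_(k=0)^(7) t_k = s_(8) − s_(0) = -536 − (0) = -536.

Σ = -536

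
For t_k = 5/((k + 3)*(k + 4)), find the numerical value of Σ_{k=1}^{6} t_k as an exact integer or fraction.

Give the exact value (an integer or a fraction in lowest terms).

Step 1: r(k) = (k + 3)/(k + 5).
A = k + 3, B = k + 5, C = 1.
f must satisfy (k + 3)·f(k+1) − (k + 4)·f(k) = 1.
Bound: deg f ≤ 1.
Solve for f: f(k) = k/3 (degree 1 ≤ 1).
Then R = B(k−1)f/C = k*(k + 4)/3, so s_k = R(k)·t_k = 5*k/(3*(k + 3)).
Check: Δs_k = 5/(k**2 + 7*k + 12). ✓
Evaluate s at k=7 and k=1: 7/6 and 5/12; difference 3/4.

Σ = 3/4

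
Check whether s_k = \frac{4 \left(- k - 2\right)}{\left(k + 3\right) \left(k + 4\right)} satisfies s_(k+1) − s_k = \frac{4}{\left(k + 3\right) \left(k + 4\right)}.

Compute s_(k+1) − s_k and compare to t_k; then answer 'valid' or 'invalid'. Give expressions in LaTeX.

Invalid: residual - \frac{16}{k^{3} + 12 k^{2} + 47 k + 60} ≠ 0.

s_(k+1) = 4*(-k - 3)/((k + 4)*(k + 5))
s_(k+1) − s_k = 4*(k + 1)/(k**3 + 12*k**2 + 47*k + 60)
(s_(k+1) − s_k) − t_k = -16/(k**3 + 12*k**2 + 47*k + 60)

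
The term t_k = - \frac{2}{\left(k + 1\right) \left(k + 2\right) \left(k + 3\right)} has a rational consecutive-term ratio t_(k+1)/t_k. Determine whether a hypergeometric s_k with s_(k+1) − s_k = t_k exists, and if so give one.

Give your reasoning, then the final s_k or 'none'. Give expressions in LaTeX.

Compute t_(k+1)/t_k: get (k + 1)/(k + 4).
Gosper form: A/B · C(k+1)/C(k) with A=k + 1, B=k + 4, C=1.
Solve (k + 1)·f(k+1) − (k + 3)·f(k) = 1.
From deg A=1, deg B=1, deg C=0: d=2.
Solve for f: f(k) = k*(k + 3)/4 (degree 2 ≤ 2).
Certificate R = B(k−1)f/C = k*(k + 3)**2/4 gives s_k = k*(-k - 3)/(2*(k + 1)*(k + 2)).
Verify: -2/(k**3 + 6*k**2 + 11*k + 6) matches t_k.

s_k = \frac{k \left(- k - 3\right)}{2 \left(k + 1\right) \left(k + 2\right)}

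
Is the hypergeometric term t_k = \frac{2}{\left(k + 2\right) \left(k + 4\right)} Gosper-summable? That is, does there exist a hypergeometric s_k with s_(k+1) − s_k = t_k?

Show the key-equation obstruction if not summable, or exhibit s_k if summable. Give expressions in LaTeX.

Yes. s_k = \frac{k \left(5 k + 13\right)}{6 \left(k + 2\right) \left(k + 3\right)}.

r(k) = (k + 2)*(k + 4)/((k + 3)*(k + 5)) after simplifying.
Take A(k)=k + 2, B(k)=k + 5, C(k)=k + 3.
Solve (k + 2)·f(k+1) − (k + 4)·f(k) = k + 3.
deg f ≤ 2 (via 1,1,1).
A polynomial solution: f(k) = k*(5*k + 13)/12.
Get s_k = R·t_k = k*(5*k + 13)/(6*(k + 2)*(k + 3)) with R(k) = B(k−1)f(k)/C(k) = k*(k + 4)*(5*k + 13)/(12*(k + 3)).
Δs = 2/(k**2 + 6*k + 8), as required.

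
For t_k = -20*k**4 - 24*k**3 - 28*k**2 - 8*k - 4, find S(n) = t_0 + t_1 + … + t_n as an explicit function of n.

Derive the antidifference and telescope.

S(n) = -4*n**5 - 16*n**4 - 28*n**3 - 24*n**2 - 12*n - 4

Compute t_(k+1)/t_k: get (5*k**4 + 26*k**3 + 55*k**2 + 54*k + 21)/(5*k**4 + 6*k**3 + 7*k**2 + 2*k + 1).
Take A(k)=1, B(k)=1, C(k)=k**4 + 6*k**3/5 + 7*k**2/5 + 2*k/5 + 1/5.
Set up (1)·f(k+1) − (1)·f(k) − (k**4 + 6*k**3/5 + 7*k**2/5 + 2*k/5 + 1/5) = 0.
From deg A=0, deg B=0, deg C=4: d=5.
A polynomial solution: f(k) = k*(k**4 - k**3 + k**2 - k + 1)/5.
R(k) = B(k−1)·f(k)/C(k) = k*(k**4 - k**3 + k**2 - k + 1)/((k**2 + k + 1)*(5*k**2 + k + 1)); s_k = R·t_k = 4*k*(-k**4 + k**3 - k**2 + k - 1).
s_(k+1) − s_k = -20*k**4 - 24*k**3 - 28*k**2 - 8*k - 4 = t_k.
Telescope: S(n) = s_(n+1) − s_(0) = -4*n**5 - 16*n**4 - 28*n**3 - 24*n**2 - 12*n - 4 − (0) = -4*n**5 - 16*n**4 - 28*n**3 - 24*n**2 - 12*n - 4.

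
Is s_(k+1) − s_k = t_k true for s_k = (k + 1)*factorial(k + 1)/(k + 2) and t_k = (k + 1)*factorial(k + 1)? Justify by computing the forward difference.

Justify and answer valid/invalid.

s_(k+1) = (k + 2)*factorial(k + 2)/(k + 3)
s_(k+1) − s_k = (k**3 + 5*k**2 + 8*k + 5)*factorial(k + 1)/((k + 2)*(k + 3))
(s_(k+1) − s_k) − t_k = -(k**2 + 3*k + 1)*factorial(k + 1)/((k + 2)*(k + 3))

Invalid: residual -(k**2 + 3*k + 1)*factorial(k + 1)/((k + 2)*(k + 3)) ≠ 0.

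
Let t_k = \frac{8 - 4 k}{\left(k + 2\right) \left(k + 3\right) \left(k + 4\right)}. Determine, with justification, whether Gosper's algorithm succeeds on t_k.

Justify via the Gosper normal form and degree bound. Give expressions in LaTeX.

Compute t_(k+1)/t_k: get (k - 1)*(k + 2)/((k - 2)*(k + 5)).
Gosper form: A/B · C(k+1)/C(k) with A=k + 2, B=k + 5, C=k - 2.
Set up (k + 2)·f(k+1) − (k + 4)·f(k) − (k - 2) = 0.
Degrees (1,1,1) ⇒ d ≤ 2.
Coefficient equations give f(k) = -k.
So s_k = (B(k−1)f/C)·t_k = (-k*(k + 4)/(k - 2))·t_k = 4*k/((k + 2)*(k + 3)).
Verify: 4*(2 - k)/(k**3 + 9*k**2 + 26*k + 24) matches t_k.

Yes. s_k = \frac{4 k}{\left(k + 2\right) \left(k + 3\right)}.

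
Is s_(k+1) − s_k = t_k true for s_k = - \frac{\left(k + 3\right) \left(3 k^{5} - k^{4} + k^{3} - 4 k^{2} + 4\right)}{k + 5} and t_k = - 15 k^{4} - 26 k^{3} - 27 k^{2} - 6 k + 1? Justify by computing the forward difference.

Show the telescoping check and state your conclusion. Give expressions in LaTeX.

Invalid: residual \frac{2 \left(12 k^{5} + 102 k^{4} + 156 k^{3} + 145 k^{2} + 29 k - 9\right)}{k^{2} + 11 k + 30} ≠ 0.

s_(k+1) = -(k + 4)*(3*(k + 1)**5 - (k + 1)**4 + (k + 1)**3 - 4*(k + 1)**2 + 4)/(k + 6)
s_(k+1) − s_k = (-15*k**6 - 167*k**5 - 559*k**4 - 771*k**3 - 585*k**2 - 111*k + 12)/(k**2 + 11*k + 30)
(s_(k+1) − s_k) − t_k = 2*(12*k**5 + 102*k**4 + 156*k**3 + 145*k**2 + 29*k - 9)/(k**2 + 11*k + 30)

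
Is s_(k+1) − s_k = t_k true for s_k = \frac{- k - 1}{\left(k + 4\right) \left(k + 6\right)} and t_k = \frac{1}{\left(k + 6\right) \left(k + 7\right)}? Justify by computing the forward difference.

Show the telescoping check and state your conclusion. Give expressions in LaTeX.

s_(k+1) = (-k - 2)/((k + 5)*(k + 7))
s_(k+1) − s_k = (k**2 + 3*k - 13)/(k**4 + 22*k**3 + 179*k**2 + 638*k + 840)
(s_(k+1) − s_k) − t_k = 3*(-2*k - 11)/(k**4 + 22*k**3 + 179*k**2 + 638*k + 840)

Invalid: residual \frac{3 \left(- 2 k - 11\right)}{k^{4} + 22 k^{3} + 179 k^{2} + 638 k + 840} ≠ 0.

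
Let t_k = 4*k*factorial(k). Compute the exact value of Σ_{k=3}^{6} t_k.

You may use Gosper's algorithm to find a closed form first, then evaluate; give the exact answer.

Σ = 20136

r(k) = (k + 1)**2/k after simplifying.
So A=k + 1 and B=1, with C=k.
Key eq: (k + 1)·f(k+1) = (1)·f(k) + (k).
deg f ≤ 0 (via 1,0,1).
Solving with deg f ≤ 0: f(k) = 1.
So s_k = (B(k−1)f/C)·t_k = (1/k)·t_k = 4*factorial(k).
s_(k+1) − s_k = 4*k*factorial(k) = t_k.
Evaluate s at k=7 and k=3: 20160 and 24; difference 20136.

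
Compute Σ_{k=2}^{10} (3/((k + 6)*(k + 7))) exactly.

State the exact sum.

Σ = 27/136

The ratio is (k + 6)/(k + 8).
Normal form (A,B,C) = (k + 6, k + 8, 1).
Key eq: (k + 6)·f(k+1) = (k + 7)·f(k) + (1).
deg f ≤ 1 (via 1,1,0).
Coefficient equations give f(k) = k/6.
R(k) = B(k−1)·f(k)/C(k) = k*(k + 7)/6; s_k = R·t_k = k/(2*(k + 6)).
Check: Δs_k = 3/(k**2 + 13*k + 42). ✓
Σ_(k=2)^(10) t_k = s_(11) − s_(2) = 11/34 − (1/8) = 27/136.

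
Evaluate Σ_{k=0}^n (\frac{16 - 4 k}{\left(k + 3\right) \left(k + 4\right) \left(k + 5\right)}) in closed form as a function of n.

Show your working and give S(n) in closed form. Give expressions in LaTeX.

r(k) = (k - 3)*(k + 3)/((k - 4)*(k + 6)) after simplifying.
Gosper form: A/B · C(k+1)/C(k) with A=k + 3, B=k + 6, C=k - 4.
Need (k + 3)·f(k+1) − (k + 5)·f(k) = k - 4.
Degrees (1,1,1) ⇒ d ≤ 2.
Solving with deg f ≤ 2: f(k) = -k*(k + 31)/24.
R(k) = B(k−1)·f(k)/C(k) = -k*(k + 5)*(k + 31)/(24*(k - 4)); s_k = R·t_k = k*(k + 31)/(6*(k + 3)*(k + 4)).
Δs = 4*(4 - k)/(k**3 + 12*k**2 + 47*k + 60), as required.
s_(n+1) = (n**2 + 33*n + 32)/(6*(n**2 + 9*n + 20)) and s_(0) = 0, so S(n) = (n**2 + 33*n + 32)/(6*(n**2 + 9*n + 20)).

S(n) = \frac{n^{2} + 33 n + 32}{6 \left(n^{2} + 9 n + 20\right)}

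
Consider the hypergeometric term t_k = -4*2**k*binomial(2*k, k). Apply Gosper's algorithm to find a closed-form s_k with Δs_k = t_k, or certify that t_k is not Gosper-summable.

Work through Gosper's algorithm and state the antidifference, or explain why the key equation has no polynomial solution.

Step 1: r(k) = 4*(2*k + 1)/(k + 1).
Normal form (A,B,C) = (8*k + 4, k + 1, 1).
Need (8*k + 4)·f(k+1) − (k)·f(k) = 1.
Degrees (1,1,0) ⇒ d ≤ -1.
Negative degree bound (-1): no f exists, t_k not Gosper-summable.

not Gosper-summable; s_k does not exist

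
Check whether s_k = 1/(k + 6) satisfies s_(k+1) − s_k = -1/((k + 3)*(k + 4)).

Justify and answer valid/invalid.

Invalid: residual 6*(k + 5)/(k**4 + 20*k**3 + 145*k**2 + 450*k + 504) ≠ 0.

s_(k+1) = 1/(k + 7)
s_(k+1) − s_k = -1/((k + 6)*(k + 7))
(s_(k+1) − s_k) − t_k = 6*(k + 5)/(k**4 + 20*k**3 + 145*k**2 + 450*k + 504)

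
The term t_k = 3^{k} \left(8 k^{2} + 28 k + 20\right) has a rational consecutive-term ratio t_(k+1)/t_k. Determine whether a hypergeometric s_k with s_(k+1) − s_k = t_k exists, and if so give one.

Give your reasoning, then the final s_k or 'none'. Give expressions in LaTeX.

s_k = 3^{k} \left(4 k^{2} + 2 k + 1\right)

Ratio r(k) = 3*(2*k**2 + 11*k + 14)/(2*k**2 + 7*k + 5).
Normal form (A,B,C) = (3, 1, k**2 + 7*k/2 + 5/2).
f must satisfy (3)·f(k+1) − (1)·f(k) = k**2 + 7*k/2 + 5/2.
Bound: deg f ≤ 2.
Match coefficients ⇒ f(k) = (4*k**2 + 2*k + 1)/8.
R(k) = B(k−1)·f(k)/C(k) = (4*k**2 + 2*k + 1)/(4*(k + 1)*(2*k + 5)); s_k = R·t_k = 3**k*(4*k**2 + 2*k + 1).
Verify: 3**k*(8*k**2 + 28*k + 20) matches t_k.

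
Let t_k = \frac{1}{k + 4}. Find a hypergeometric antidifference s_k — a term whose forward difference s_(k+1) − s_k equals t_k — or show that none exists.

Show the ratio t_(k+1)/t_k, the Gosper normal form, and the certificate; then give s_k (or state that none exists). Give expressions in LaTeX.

t_(k+1)/t_k = (k + 4)/(k + 5).
A = k + 4, B = k + 5, C = 1.
Need (k + 4)·f(k+1) − (k + 4)·f(k) = 1.
Degrees (1,1,0) ⇒ d ≤ 0.
Write f(k) = c0. Then LHS − RHS = -1, requiring -1 = 0: contradictory. No certificate.

not Gosper-summable; s_k does not exist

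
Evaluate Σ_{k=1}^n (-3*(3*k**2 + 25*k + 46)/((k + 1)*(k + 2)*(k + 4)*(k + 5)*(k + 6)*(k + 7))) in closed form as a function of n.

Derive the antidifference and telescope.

The ratio is (k + 1)*(k + 4)*(25*k + 3*(k + 1)**2 + 71)/((k + 3)*(k + 8)*(3*k**2 + 25*k + 46)).
Take A(k)=k + 1, B(k)=k + 8, C(k)=k**3 + 34*k**2/3 + 121*k/3 + 46.
Solve (k + 1)·f(k+1) − (k + 7)·f(k) = k**3 + 34*k**2/3 + 121*k/3 + 46.
Bound: deg f ≤ 6.
Match coefficients ⇒ f(k) = k*(k + 2)*(k + 3)*(k + 5)*(k**2 + 11*k + 34)/72.
Certificate R = B(k−1)f/C = k*(k + 2)*(k + 5)*(k + 7)*(k**2 + 11*k + 34)/(24*(3*k**2 + 25*k + 46)) gives s_k = k*(-k**2 - 11*k - 34)/(8*(k**3 + 11*k**2 + 34*k + 24)).
Verify: 3*(-3*k**2 - 25*k - 46)/(k**6 + 25*k**5 + 247*k**4 + 1219*k**3 + 3112*k**2 + 3796*k + 1680) matches t_k.
Σ_(k=1)^n t_k = s_(n+1) − s_(1) = ((-n**3 - 14*n**2 - 59*n - 46)/(8*(n**3 + 14*n**2 + 59*n + 70))) − (-23/280), i.e. 3*n*(-n**2 - 14*n - 59)/(70*(n**3 + 14*n**2 + 59*n + 70)).

S(n) = 3*n*(-n**2 - 14*n - 59)/(70*(n**3 + 14*n**2 + 59*n + 70))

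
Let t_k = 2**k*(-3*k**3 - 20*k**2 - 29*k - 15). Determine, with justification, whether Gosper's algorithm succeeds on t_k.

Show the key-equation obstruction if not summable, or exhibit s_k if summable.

t_(k+1)/t_k = 2*(3*k**3 + 29*k**2 + 78*k + 67)/(3*k**3 + 20*k**2 + 29*k + 15).
So A=2 and B=1, with C=k**3 + 20*k**2/3 + 29*k/3 + 5.
Key eq: (2)·f(k+1) = (1)·f(k) + (k**3 + 20*k**2/3 + 29*k/3 + 5).
From deg A=0, deg B=0, deg C=3: d=3.
Coefficient equations give f(k) = (3*k**3 + 2*k**2 + 3*k - 1)/3.
R(k) = B(k−1)·f(k)/C(k) = (3*k**3 + 2*k**2 + 3*k - 1)/(3*k**3 + 20*k**2 + 29*k + 15); s_k = R·t_k = 2**k*(-3*k**3 - 2*k**2 - 3*k + 1).
Check: Δs_k = 2**k*(-3*k**3 - 20*k**2 - 29*k - 15). ✓

Yes. s_k = 2**k*(-3*k**3 - 2*k**2 - 3*k + 1).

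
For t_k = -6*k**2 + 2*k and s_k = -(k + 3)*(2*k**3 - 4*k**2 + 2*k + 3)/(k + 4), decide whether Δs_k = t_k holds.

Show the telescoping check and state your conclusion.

s_(k+1) = (-2*k**4 - 10*k**3 - 8*k**2 - 3*k - 12)/(k + 5)
s_(k+1) − s_k = (-6*k**4 - 48*k**3 - 76*k**2 + 30*k - 3)/(k**2 + 9*k + 20)
(s_(k+1) − s_k) − t_k = (4*k**3 + 26*k**2 - 10*k - 3)/(k**2 + 9*k + 20)

Invalid: residual (4*k**3 + 26*k**2 - 10*k - 3)/(k**2 + 9*k + 20) ≠ 0.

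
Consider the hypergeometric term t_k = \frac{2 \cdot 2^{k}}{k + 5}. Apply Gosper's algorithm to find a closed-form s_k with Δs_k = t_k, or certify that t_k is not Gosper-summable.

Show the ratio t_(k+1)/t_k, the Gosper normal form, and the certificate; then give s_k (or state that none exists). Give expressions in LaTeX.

none — t_k is not Gosper-summable

t_(k+1)/t_k = 2*(k + 5)/(k + 6).
Gosper form: A/B · C(k+1)/C(k) with A=2*k + 10, B=k + 6, C=1.
Need (2*k + 10)·f(k+1) − (k + 5)·f(k) = 1.
deg f ≤ -1 (via 1,1,0).
Negative degree bound (-1): no f exists, t_k not Gosper-summable.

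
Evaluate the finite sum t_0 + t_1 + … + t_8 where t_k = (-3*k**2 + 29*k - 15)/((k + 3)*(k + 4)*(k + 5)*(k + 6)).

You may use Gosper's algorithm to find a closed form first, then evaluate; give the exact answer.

Σ = 109/3640

The ratio is -(k + 3)*(29*k - 3*(k + 1)**2 + 14)/((k + 7)*(3*k**2 - 29*k + 15)).
A = k + 3, B = k + 7, C = k**2 - 29*k/3 + 5.
Solve (k + 3)·f(k+1) − (k + 6)·f(k) = k**2 - 29*k/3 + 5.
From deg A=1, deg B=1, deg C=2: d=3.
Match coefficients ⇒ f(k) = k*(k**2 - 33*k + 107)/45.
So s_k = (B(k−1)f/C)·t_k = (k*(k + 6)*(k**2 - 33*k + 107)/(15*(3*k**2 - 29*k + 15)))·t_k = k*(-k**2 + 33*k - 107)/(15*(k + 3)*(k + 4)*(k + 5)).
Check: Δs_k = (-3*k**2 + 29*k - 15)/(k**4 + 18*k**3 + 119*k**2 + 342*k + 360). ✓
Evaluate s at k=9 and k=0: 109/3640 and 0; difference 109/3640.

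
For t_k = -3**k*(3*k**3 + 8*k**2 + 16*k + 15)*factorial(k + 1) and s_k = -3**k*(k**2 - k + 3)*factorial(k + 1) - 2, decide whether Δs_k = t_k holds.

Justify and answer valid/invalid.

valid; difference matches t_k

s_(k+1) = -3**(k + 1)*(-k + (k + 1)**2 + 2)*factorial(k + 2) - 2
s_(k+1) − s_k = -3**k*(3*k**3 + 8*k**2 + 16*k + 15)*factorial(k + 1)
(s_(k+1) − s_k) − t_k = 0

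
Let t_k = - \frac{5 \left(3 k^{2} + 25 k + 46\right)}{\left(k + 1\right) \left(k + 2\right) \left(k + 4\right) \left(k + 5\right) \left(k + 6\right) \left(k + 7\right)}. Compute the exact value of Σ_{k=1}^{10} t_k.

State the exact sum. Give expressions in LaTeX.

The ratio is (k + 1)*(k + 4)*(25*k + 3*(k + 1)**2 + 71)/((k + 3)*(k + 8)*(3*k**2 + 25*k + 46)).
A = k + 1, B = k + 8, C = k**3 + 34*k**2/3 + 121*k/3 + 46.
Key eq: (k + 1)·f(k+1) = (k + 7)·f(k) + (k**3 + 34*k**2/3 + 121*k/3 + 46).
d = 6 from the (1,1,3) case.
Solve for f: f(k) = k*(k + 2)*(k + 3)*(k + 5)*(k**2 + 11*k + 34)/72 (degree 6 ≤ 6).
Certificate R = B(k−1)f/C = k*(k + 2)*(k + 5)*(k + 7)*(k**2 + 11*k + 34)/(24*(3*k**2 + 25*k + 46)) gives s_k = 5*k*(-k**2 - 11*k - 34)/(24*(k**3 + 11*k**2 + 34*k + 24)).
s_(k+1) − s_k = 5*(-3*k**2 - 25*k - 46)/(k**6 + 25*k**5 + 247*k**4 + 1219*k**3 + 3112*k**2 + 3796*k + 1680) = t_k.
Evaluate s at k=11 and k=1: -253/1224 and -23/168; difference -299/4284.

Σ = -299/4284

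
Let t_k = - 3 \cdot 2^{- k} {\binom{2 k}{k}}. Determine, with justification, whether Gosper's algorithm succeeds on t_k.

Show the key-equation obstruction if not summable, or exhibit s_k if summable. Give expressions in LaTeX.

t_(k+1)/t_k = (2*k + 1)/(k + 1).
Normal form (A,B,C) = (2*k + 1, k + 1, 1).
Solve (2*k + 1)·f(k+1) − (k)·f(k) = 1.
Degrees (1,1,0) ⇒ d ≤ -1.
d = -1 < 0 ⇒ no nonzero polynomial f; not summable.

No — negative degree bound, so no certificate f.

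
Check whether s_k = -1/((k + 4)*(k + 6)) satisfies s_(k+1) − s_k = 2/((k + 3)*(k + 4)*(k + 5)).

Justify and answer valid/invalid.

Invalid: residual 3*(-3*k - 17)/(k**5 + 25*k**4 + 245*k**3 + 1175*k**2 + 2754*k + 2520) ≠ 0.

s_(k+1) = -1/((k + 5)*(k + 7))
s_(k+1) − s_k = (2*k + 11)/(k**4 + 22*k**3 + 179*k**2 + 638*k + 840)
(s_(k+1) − s_k) − t_k = 3*(-3*k - 17)/(k**5 + 25*k**4 + 245*k**3 + 1175*k**2 + 2754*k + 2520)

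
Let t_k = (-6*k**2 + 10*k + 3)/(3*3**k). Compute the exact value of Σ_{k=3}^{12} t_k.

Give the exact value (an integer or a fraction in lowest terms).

Σ = -393500/531441

Ratio r(k) = (6*k**2 + 2*k - 7)/(3*(6*k**2 - 10*k - 3)).
Gosper form: A/B · C(k+1)/C(k) with A=1/3, B=1, C=k**2 - 5*k/3 - 1/2.
Need (1/3)·f(k+1) − (1)·f(k) = k**2 - 5*k/3 - 1/2.
From deg A=0, deg B=0, deg C=2: d=2.
Coefficient equations give f(k) = -(k - 1)*(3*k + 1)/2.
Certificate R = B(k−1)f/C = -3*(k - 1)*(3*k + 1)/(6*k**2 - 10*k - 3) gives s_k = (3*k**2 - 2*k - 1)/3**k.
s_(k+1) − s_k = (-6*k**2 + 10*k + 3)/(3*3**k) = t_k.
Telescoping: Σ = s_(13) − s_(3) = 160/531441 − (20/27) = -393500/531441.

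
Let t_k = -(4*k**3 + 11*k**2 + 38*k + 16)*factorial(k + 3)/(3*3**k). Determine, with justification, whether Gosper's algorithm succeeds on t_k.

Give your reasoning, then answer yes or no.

Yes. s_k = -(4*k**2 - k + 4)*factorial(k + 3)/3**k.

The ratio is (4*k**4 + 39*k**3 + 164*k**2 + 357*k + 276)/(3*(4*k**3 + 11*k**2 + 38*k + 16)).
Normal form (A,B,C) = (k/3 + 4/3, 1, k**3 + 11*k**2/4 + 19*k/2 + 4).
f must satisfy (k/3 + 4/3)·f(k+1) − (1)·f(k) = k**3 + 11*k**2/4 + 19*k/2 + 4.
From deg A=1, deg B=0, deg C=3: d=2.
Match coefficients ⇒ f(k) = 3*(4*k**2 - k + 4)/4.
Get s_k = R·t_k = -(4*k**2 - k + 4)*factorial(k + 3)/3**k with R(k) = B(k−1)f(k)/C(k) = 3*(4*k**2 - k + 4)/(4*k**3 + 11*k**2 + 38*k + 16).
Verify: -(4*k**3 + 11*k**2 + 38*k + 16)*factorial(k + 3)/(3*3**k) matches t_k.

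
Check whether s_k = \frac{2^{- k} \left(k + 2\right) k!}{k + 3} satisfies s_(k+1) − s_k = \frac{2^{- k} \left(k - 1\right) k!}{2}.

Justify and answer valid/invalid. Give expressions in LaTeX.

s_(k+1) = (k + 3)*factorial(k + 1)/(2*2**k*(k + 4))
s_(k+1) − s_k = (k**3 + 5*k**2 + 3*k - 7)*factorial(k)/(2*2**k*(k + 3)*(k + 4))
(s_(k+1) − s_k) − t_k = -(k**2 + 2*k - 5)*factorial(k)/(2*2**k*(k + 3)*(k + 4))

Invalid: residual - \frac{2^{- k} \left(k^{2} + 2 k - 5\right) k!}{2 \left(k + 3\right) \left(k + 4\right)} ≠ 0.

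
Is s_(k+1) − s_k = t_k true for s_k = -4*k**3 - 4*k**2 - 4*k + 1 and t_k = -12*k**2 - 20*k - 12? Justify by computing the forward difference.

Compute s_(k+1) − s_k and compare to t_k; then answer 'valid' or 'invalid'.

Valid — Δs_k = t_k.

s_(k+1) = -4*k**3 - 16*k**2 - 24*k - 11
s_(k+1) − s_k = -12*k**2 - 20*k - 12
(s_(k+1) − s_k) − t_k = 0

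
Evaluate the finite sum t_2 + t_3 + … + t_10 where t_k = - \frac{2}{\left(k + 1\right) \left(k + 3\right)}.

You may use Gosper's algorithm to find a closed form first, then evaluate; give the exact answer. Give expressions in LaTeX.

Σ = -11/26

r(k) = (k + 1)*(k + 3)/((k + 2)*(k + 4)) after simplifying.
So A=k + 1 and B=k + 4, with C=k + 2.
Solve (k + 1)·f(k+1) − (k + 3)·f(k) = k + 2.
From deg A=1, deg B=1, deg C=1: d=2.
Solving with deg f ≤ 2: f(k) = k*(3*k + 5)/4.
R(k) = B(k−1)·f(k)/C(k) = k*(k + 3)*(3*k + 5)/(4*(k + 2)); s_k = R·t_k = k*(-3*k - 5)/(2*(k + 1)*(k + 2)).
s_(k+1) − s_k = -2/(k**2 + 4*k + 3) = t_k.
Sum = s_(11) − s_(2); s_(11) = -209/156, s_(2) = -11/12 ⇒ -11/26.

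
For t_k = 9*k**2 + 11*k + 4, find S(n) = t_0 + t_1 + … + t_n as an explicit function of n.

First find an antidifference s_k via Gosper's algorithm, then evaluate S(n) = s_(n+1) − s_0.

S(n) = 3*n**3 + 10*n**2 + 11*n + 4

The ratio is (9*k**2 + 29*k + 24)/(9*k**2 + 11*k + 4).
Normal form (A,B,C) = (1, 1, k**2 + 11*k/9 + 4/9).
Set up (1)·f(k+1) − (1)·f(k) − (k**2 + 11*k/9 + 4/9) = 0.
Degrees (0,0,2) ⇒ d ≤ 3.
A polynomial solution: f(k) = k**2*(3*k + 1)/9.
Certificate R = B(k−1)f/C = k**2*(3*k + 1)/(9*k**2 + 11*k + 4) gives s_k = k**2*(3*k + 1).
Verify: 9*k**2 + 11*k + 4 matches t_k.
Σ_(k=0)^n t_k = s_(n+1) − s_(0) = (3*n**3 + 10*n**2 + 11*n + 4) − (0), i.e. 3*n**3 + 10*n**2 + 11*n + 4.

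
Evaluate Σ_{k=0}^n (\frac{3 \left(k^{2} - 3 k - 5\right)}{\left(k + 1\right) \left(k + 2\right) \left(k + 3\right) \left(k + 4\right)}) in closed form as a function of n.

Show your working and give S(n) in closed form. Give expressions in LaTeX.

r(k) = (k**3 - 8*k - 7)/(k**3 + 2*k**2 - 20*k - 25) after simplifying.
Normal form (A,B,C) = (k + 1, k + 5, k**2 - 3*k - 5).
Key eq: (k + 1)·f(k+1) = (k + 4)·f(k) + (k**2 - 3*k - 5).
Bound: deg f ≤ 3.
A polynomial solution: f(k) = -k*(2*k**2 + 21*k + 22)/9.
Then R = B(k−1)f/C = -k*(k + 4)*(2*k**2 + 21*k + 22)/(9*(k**2 - 3*k - 5)), so s_k = R(k)·t_k = k*(-2*k**2 - 21*k - 22)/(3*(k + 1)*(k + 2)*(k + 3)).
Verify: 3*(k**2 - 3*k - 5)/(k**4 + 10*k**3 + 35*k**2 + 50*k + 24) matches t_k.
Telescope: S(n) = s_(n+1) − s_(0) = (-2*n**3 - 27*n**2 - 70*n - 45)/(3*(n**3 + 9*n**2 + 26*n + 24)) − (0) = (-2*n**3 - 27*n**2 - 70*n - 45)/(3*(n**3 + 9*n**2 + 26*n + 24)).

S(n) = \frac{- 2 n^{3} - 27 n^{2} - 70 n - 45}{3 \left(n^{3} + 9 n^{2} + 26 n + 24\right)}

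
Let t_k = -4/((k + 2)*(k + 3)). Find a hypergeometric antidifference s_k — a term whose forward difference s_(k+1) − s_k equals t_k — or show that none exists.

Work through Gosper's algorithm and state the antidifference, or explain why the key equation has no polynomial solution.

s_k = -2*k/(k + 2)

The ratio is (k + 2)/(k + 4).
Factor: A=k + 2; B=k + 4; C=1.
Need (k + 2)·f(k+1) − (k + 3)·f(k) = 1.
deg f ≤ 1 (via 1,1,0).
Coefficient equations give f(k) = k/2.
R(k) = B(k−1)·f(k)/C(k) = k*(k + 3)/2; s_k = R·t_k = -2*k/(k + 2).
Δs = -4/(k**2 + 5*k + 6), as required.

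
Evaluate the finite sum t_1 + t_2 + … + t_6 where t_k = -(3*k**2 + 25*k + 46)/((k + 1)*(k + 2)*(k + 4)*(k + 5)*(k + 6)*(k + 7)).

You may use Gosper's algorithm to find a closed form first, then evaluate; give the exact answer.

t_(k+1)/t_k = (k + 1)*(k + 4)*(25*k + 3*(k + 1)**2 + 71)/((k + 3)*(k + 8)*(3*k**2 + 25*k + 46)).
So A=k + 1 and B=k + 8, with C=k**3 + 34*k**2/3 + 121*k/3 + 46.
Need (k + 1)·f(k+1) − (k + 7)·f(k) = k**3 + 34*k**2/3 + 121*k/3 + 46.
Degrees (1,1,3) ⇒ d ≤ 6.
Solving with deg f ≤ 6: f(k) = k*(k + 2)*(k + 3)*(k + 5)*(k**2 + 11*k + 34)/72.
R(k) = B(k−1)·f(k)/C(k) = k*(k + 2)*(k + 5)*(k + 7)*(k**2 + 11*k + 34)/(24*(3*k**2 + 25*k + 46)); s_k = R·t_k = k*(-k**2 - 11*k - 34)/(24*(k**3 + 11*k**2 + 34*k + 24)).
s_(k+1) − s_k = (-3*k**2 - 25*k - 46)/(k**6 + 25*k**5 + 247*k**4 + 1219*k**3 + 3112*k**2 + 3796*k + 1680) = t_k.
Telescoping: Σ = s_(7) − s_(1) = -35/858 − (-23/840) = -537/40040.

Σ = -537/40040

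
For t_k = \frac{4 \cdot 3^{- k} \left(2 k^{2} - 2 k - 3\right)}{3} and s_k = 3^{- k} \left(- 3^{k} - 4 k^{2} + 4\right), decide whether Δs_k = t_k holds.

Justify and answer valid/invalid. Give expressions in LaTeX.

valid; difference matches t_k

s_(k+1) = (-3*3**k - 4*(k + 1)**2 + 4)/(3*3**k)
s_(k+1) − s_k = 4*(2*k**2 - 2*k - 3)/(3*3**k)
(s_(k+1) − s_k) − t_k = 0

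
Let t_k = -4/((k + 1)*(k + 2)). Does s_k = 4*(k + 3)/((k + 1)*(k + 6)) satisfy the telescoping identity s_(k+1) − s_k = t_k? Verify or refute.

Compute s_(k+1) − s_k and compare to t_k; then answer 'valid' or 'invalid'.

Invalid: residual 24*(k + 4)/(k**4 + 16*k**3 + 83*k**2 + 152*k + 84) ≠ 0.

s_(k+1) = 4*(k + 4)/((k + 2)*(k + 7))
s_(k+1) − s_k = 4*(-k**2 - 7*k - 18)/(k**4 + 16*k**3 + 83*k**2 + 152*k + 84)
(s_(k+1) − s_k) − t_k = 24*(k + 4)/(k**4 + 16*k**3 + 83*k**2 + 152*k + 84)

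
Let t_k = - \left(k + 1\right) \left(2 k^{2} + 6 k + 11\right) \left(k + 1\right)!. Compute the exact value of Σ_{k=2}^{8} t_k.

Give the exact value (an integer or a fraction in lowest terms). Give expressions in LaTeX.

Σ = -664070310

Compute t_(k+1)/t_k: get (k + 2)**2*(6*k + 2*(k + 1)**2 + 17)/((k + 1)*(2*k**2 + 6*k + 11)).
Normal form (A,B,C) = (k + 2, 1, k**3 + 4*k**2 + 17*k/2 + 11/2).
Need (k + 2)·f(k+1) − (1)·f(k) = k**3 + 4*k**2 + 17*k/2 + 11/2.
Bound: deg f ≤ 2.
Coefficient equations give f(k) = (2*k**2 + 2*k + 3)/2.
Certificate R = B(k−1)f/C = (2*k**2 + 2*k + 3)/((k + 1)*(2*k**2 + 6*k + 11)) gives s_k = -(2*k**2 + 2*k + 3)*factorial(k + 1).
Δs = -(k + 1)*(2*k**2 + 6*k + 11)*factorial(k + 1), as required.
Σ_(k=2)^(8) t_k = s_(9) − s_(2) = -664070400 − (-90) = -664070310.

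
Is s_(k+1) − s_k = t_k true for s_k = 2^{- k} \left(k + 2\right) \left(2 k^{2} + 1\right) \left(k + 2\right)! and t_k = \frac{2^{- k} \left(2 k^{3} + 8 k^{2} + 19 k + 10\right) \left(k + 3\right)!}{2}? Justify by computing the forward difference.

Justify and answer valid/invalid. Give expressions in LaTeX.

Invalid: residual - \frac{2^{- k} \left(2 k^{3} + 6 k^{2} + 15 k + 7\right) \left(k + 2\right)!}{2} ≠ 0.

s_(k+1) = (k + 3)*(2*k**2 + 4*k + 3)*factorial(k + 3)/(2*2**k)
s_(k+1) − s_k = (2*k**4 + 12*k**3 + 37*k**2 + 52*k + 23)*factorial(k + 2)/(2*2**k)
(s_(k+1) − s_k) − t_k = -(2*k**3 + 6*k**2 + 15*k + 7)*factorial(k + 2)/(2*2**k)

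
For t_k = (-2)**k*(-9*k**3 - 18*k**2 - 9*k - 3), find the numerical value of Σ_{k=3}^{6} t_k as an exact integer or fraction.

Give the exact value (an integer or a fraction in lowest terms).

Σ = -128568

t_(k+1)/t_k = 2*(-3*k**3 - 15*k**2 - 24*k - 13)/(3*k**3 + 6*k**2 + 3*k + 1).
So A=-2 and B=1, with C=k**3 + 2*k**2 + k + 1/3.
Solve (-2)·f(k+1) − (1)·f(k) = k**3 + 2*k**2 + k + 1/3.
From deg A=0, deg B=0, deg C=3: d=3.
A polynomial solution: f(k) = -(3*k**3 - 3*k + 1)/9.
R(k) = B(k−1)·f(k)/C(k) = -(3*k**3 - 3*k + 1)/(3*(3*k**3 + 6*k**2 + 3*k + 1)); s_k = R·t_k = (-2)**k*(3*k**3 - 3*k + 1).
Δs = 3*(-2)**k*(-k**3 + 3*k - 2*(k + 1)**3 + 1), as required.
Evaluate s at k=7 and k=3: -129152 and -584; difference -128568.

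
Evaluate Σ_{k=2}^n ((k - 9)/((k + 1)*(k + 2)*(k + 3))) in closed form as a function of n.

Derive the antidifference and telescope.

Compute t_(k+1)/t_k: get (k - 8)*(k + 1)/((k - 9)*(k + 4)).
So A=k + 1 and B=k + 4, with C=k - 9.
Set up (k + 1)·f(k+1) − (k + 3)·f(k) − (k - 9) = 0.
deg f ≤ 2 (via 1,1,1).
Match coefficients ⇒ f(k) = -k*(2*k + 7).
Then R = B(k−1)f/C = -k*(k + 3)*(2*k + 7)/(k - 9), so s_k = R(k)·t_k = k*(-2*k - 7)/((k + 1)*(k + 2)).
Verify: (k - 9)/(k**3 + 6*k**2 + 11*k + 6) matches t_k.
Σ_(k=2)^n t_k = s_(n+1) − s_(2) = ((-2*n**2 - 11*n - 9)/(n**2 + 5*n + 6)) − (-11/6), i.e. (-n**2 - 11*n + 12)/(6*(n**2 + 5*n + 6)).

S(n) = (-n**2 - 11*n + 12)/(6*(n**2 + 5*n + 6))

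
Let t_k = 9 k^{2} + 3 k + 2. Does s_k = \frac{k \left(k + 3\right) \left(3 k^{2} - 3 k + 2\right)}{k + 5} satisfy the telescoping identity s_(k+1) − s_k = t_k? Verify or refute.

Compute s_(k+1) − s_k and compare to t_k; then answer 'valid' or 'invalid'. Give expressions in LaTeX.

s_(k+1) = -(k + 1)*(k + 4)*(3*k - 3*(k + 1)**2 + 1)/(k + 6)
s_(k+1) − s_k = (9*k**4 + 90*k**3 + 203*k**2 + 82*k + 40)/(k**2 + 11*k + 30)
(s_(k+1) − s_k) − t_k = 2*(-6*k**3 - 51*k**2 - 15*k - 10)/(k**2 + 11*k + 30)

Invalid: residual \frac{2 \left(- 6 k^{3} - 51 k^{2} - 15 k - 10\right)}{k^{2} + 11 k + 30} ≠ 0.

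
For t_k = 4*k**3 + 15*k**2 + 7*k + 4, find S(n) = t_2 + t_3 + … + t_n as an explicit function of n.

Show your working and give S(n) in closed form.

Step 1: r(k) = (4*k**3 + 27*k**2 + 49*k + 30)/(4*k**3 + 15*k**2 + 7*k + 4).
Gosper form: A/B · C(k+1)/C(k) with A=1, B=1, C=k**3 + 15*k**2/4 + 7*k/4 + 1.
f must satisfy (1)·f(k+1) − (1)·f(k) = k**3 + 15*k**2/4 + 7*k/4 + 1.
d = 4 from the (0,0,3) case.
Match coefficients ⇒ f(k) = k*(k**3 + 3*k**2 - 3*k + 3)/4.
Then R = B(k−1)f/C = k*(k**3 + 3*k**2 - 3*k + 3)/(4*k**3 + 15*k**2 + 7*k + 4), so s_k = R(k)·t_k = k*(k**3 + 3*k**2 - 3*k + 3).
Check: Δs_k = 4*k**3 + 15*k**2 + 7*k + 4. ✓
s_(n+1) = n**4 + 7*n**3 + 12*n**2 + 10*n + 4 and s_(2) = 34, so S(n) = n**4 + 7*n**3 + 12*n**2 + 10*n - 30.

S(n) = n**4 + 7*n**3 + 12*n**2 + 10*n - 30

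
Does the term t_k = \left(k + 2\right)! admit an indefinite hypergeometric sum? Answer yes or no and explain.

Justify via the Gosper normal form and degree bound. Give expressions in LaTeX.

Compute t_(k+1)/t_k: get k + 3.
So A=k + 3 and B=1, with C=1.
Key eq: (k + 3)·f(k+1) = (1)·f(k) + (1).
Bound: deg f ≤ -1.
Bound -1 < 0, so the key equation has no polynomial solution.

No — key equation has no polynomial f.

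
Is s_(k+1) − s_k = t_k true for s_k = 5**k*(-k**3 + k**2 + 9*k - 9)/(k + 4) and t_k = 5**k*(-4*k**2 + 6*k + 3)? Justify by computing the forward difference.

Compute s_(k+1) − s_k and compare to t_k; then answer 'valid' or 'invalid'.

s_(k+1) = 5**(k + 1)*k*(-k**2 - 2*k + 8)/(k + 5)
s_(k+1) − s_k = 5**k*(-4*k**4 - 26*k**3 - 14*k**2 + 124*k + 45)/(k**2 + 9*k + 20)
(s_(k+1) − s_k) − t_k = 5**k*(4*k**3 + 9*k**2 - 23*k - 15)/(k**2 + 9*k + 20)

Invalid: residual 5**k*(4*k**3 + 9*k**2 - 23*k - 15)/(k**2 + 9*k + 20) ≠ 0.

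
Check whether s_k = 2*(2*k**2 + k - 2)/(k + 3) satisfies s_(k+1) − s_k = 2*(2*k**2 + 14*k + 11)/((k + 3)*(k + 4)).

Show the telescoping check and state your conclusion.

s_(k+1) = 2*(2*k**2 + 5*k + 1)/(k + 4)
s_(k+1) − s_k = 2*(2*k**2 + 14*k + 11)/(k**2 + 7*k + 12)
(s_(k+1) − s_k) − t_k = 0

valid (s_(k+1) − s_k reduces to t_k)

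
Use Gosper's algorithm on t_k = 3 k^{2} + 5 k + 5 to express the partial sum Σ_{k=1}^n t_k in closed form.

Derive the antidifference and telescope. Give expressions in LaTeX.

S(n) = n \left(n^{2} + 4 n + 8\right)

Compute t_(k+1)/t_k: get (3*k**2 + 11*k + 13)/(3*k**2 + 5*k + 5).
Normal form (A,B,C) = (1, 1, k**2 + 5*k/3 + 5/3).
f must satisfy (1)·f(k+1) − (1)·f(k) = k**2 + 5*k/3 + 5/3.
d = 3 from the (0,0,2) case.
Match coefficients ⇒ f(k) = k*(k**2 + k + 3)/3.
R(k) = B(k−1)·f(k)/C(k) = k*(k**2 + k + 3)/(3*k**2 + 5*k + 5); s_k = R·t_k = k*(k**2 + k + 3).
Verify: 3*k**2 + 5*k + 5 matches t_k.
Evaluate: s_(n+1) = n**3 + 4*n**2 + 8*n + 5; subtract s_(1) = 5 ⇒ S(n) = n*(n**2 + 4*n + 8).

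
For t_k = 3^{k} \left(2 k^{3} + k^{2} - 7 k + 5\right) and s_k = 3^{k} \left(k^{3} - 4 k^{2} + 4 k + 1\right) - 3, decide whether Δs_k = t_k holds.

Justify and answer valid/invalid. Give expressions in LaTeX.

Valid — Δs_k = t_k.

s_(k+1) = 3*3**k*(4*k + (k + 1)**3 - 4*(k + 1)**2 + 5) - 3
s_(k+1) − s_k = 3**k*(2*k**3 + k**2 - 7*k + 5)
(s_(k+1) − s_k) − t_k = 0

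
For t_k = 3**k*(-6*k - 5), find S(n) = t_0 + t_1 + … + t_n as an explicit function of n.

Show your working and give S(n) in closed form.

Compute t_(k+1)/t_k: get 3*(6*k + 11)/(6*k + 5).
Factor: A=3; B=1; C=k + 5/6.
Set up (3)·f(k+1) − (1)·f(k) − (k + 5/6) = 0.
Bound: deg f ≤ 1.
Solve for f: f(k) = (3*k - 2)/6 (degree 1 ≤ 1).
Certificate R = B(k−1)f/C = (3*k - 2)/(6*k + 5) gives s_k = 3**k*(2 - 3*k).
Check: Δs_k = 3**k*(-6*k - 5). ✓
s_(n+1) = 3**(n + 1)*(-3*n - 1) and s_(0) = 2, so S(n) = -9*3**n*n - 3*3**n - 2.

S(n) = -9*3**n*n - 3*3**n - 2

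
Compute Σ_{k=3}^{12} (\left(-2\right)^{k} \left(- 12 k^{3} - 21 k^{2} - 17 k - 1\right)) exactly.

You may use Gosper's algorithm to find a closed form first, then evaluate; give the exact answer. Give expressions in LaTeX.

t_(k+1)/t_k = 2*(-12*k**3 - 57*k**2 - 95*k - 51)/(12*k**3 + 21*k**2 + 17*k + 1).
Normal form (A,B,C) = (-2, 1, k**3 + 7*k**2/4 + 17*k/12 + 1/12).
Solve (-2)·f(k+1) − (1)·f(k) = k**3 + 7*k**2/4 + 17*k/12 + 1/12.
d = 3 from the (0,0,3) case.
Solving with deg f ≤ 3: f(k) = -(4*k**3 - k**2 - k - 1)/12.
R(k) = B(k−1)·f(k)/C(k) = -(4*k**3 - k**2 - k - 1)/(12*k**3 + 21*k**2 + 17*k + 1); s_k = R·t_k = (-2)**k*(4*k**3 - k**2 - k - 1).
s_(k+1) − s_k = (-2)**k*(-12*k**3 - 21*k**2 - 17*k - 1) = t_k.
Σ_(k=3)^(12) t_k = s_(13) − s_(3) = -70492160 − (-760) = -70491400.

Σ = -70491400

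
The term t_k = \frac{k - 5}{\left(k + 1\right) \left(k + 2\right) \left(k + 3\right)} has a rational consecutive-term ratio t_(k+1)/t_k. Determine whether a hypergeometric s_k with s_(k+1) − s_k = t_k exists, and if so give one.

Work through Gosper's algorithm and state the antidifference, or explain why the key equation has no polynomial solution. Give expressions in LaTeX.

Compute t_(k+1)/t_k: get (k - 4)*(k + 1)/((k - 5)*(k + 4)).
Gosper form: A/B · C(k+1)/C(k) with A=k + 1, B=k + 4, C=k - 5.
Key eq: (k + 1)·f(k+1) = (k + 3)·f(k) + (k - 5).
Degrees (1,1,1) ⇒ d ≤ 2.
Solving with deg f ≤ 2: f(k) = -k*(k + 4).
R(k) = B(k−1)·f(k)/C(k) = -k*(k + 3)*(k + 4)/(k - 5); s_k = R·t_k = k*(-k - 4)/((k + 1)*(k + 2)).
s_(k+1) − s_k = (k - 5)/(k**3 + 6*k**2 + 11*k + 6) = t_k.

s_k = \frac{k \left(- k - 4\right)}{\left(k + 1\right) \left(k + 2\right)}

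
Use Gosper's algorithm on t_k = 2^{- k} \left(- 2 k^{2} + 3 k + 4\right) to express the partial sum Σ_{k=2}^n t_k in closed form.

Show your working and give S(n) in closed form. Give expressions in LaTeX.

The ratio is (2*k**2 + k - 5)/(2*(2*k**2 - 3*k - 4)).
Factor: A=1/2; B=1; C=k**2 - 3*k/2 - 2.
f must satisfy (1/2)·f(k+1) − (1)·f(k) = k**2 - 3*k/2 - 2.
d = 2 from the (0,0,2) case.
Match coefficients ⇒ f(k) = -(k + 1)*(2*k - 1).
Then R = B(k−1)f/C = -2*(k + 1)*(2*k - 1)/(2*k**2 - 3*k - 4), so s_k = R(k)·t_k = 2**(1 - k)*(2*k**2 + k - 1).
Δs = (-2*k**2 + 3*k + 4)/2**k, as required.
Evaluate: s_(n+1) = (2*n**2 + 5*n + 2)/2**n; subtract s_(2) = 9/2 ⇒ S(n) = 2**(-n - 1)*(-9*2**n + 4*n**2 + 10*n + 4).

S(n) = 2^{- n - 1} \left(- 9 \cdot 2^{n} + 4 n^{2} + 10 n + 4\right)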